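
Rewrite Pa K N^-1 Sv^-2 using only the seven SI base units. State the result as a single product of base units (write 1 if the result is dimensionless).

Pa = N/m² (pressure = force per area),
    = kg·m⁻¹·s⁻².
N = kg·m/s² = kg·m·s⁻² (force = mass × acceleration).
So N⁻¹ = kg⁻¹·m⁻¹·s².
Sv = J/kg (equivalent dose = energy per mass),
    = m²·s⁻².
So Sv⁻² = m⁻⁴·s⁴.
Combining: Pa·K·N⁻¹·Sv⁻² = (kg·m⁻¹·s⁻²) · K · (kg⁻¹·m⁻¹·s²) · (m⁻⁴·s⁴) = m⁻⁶·s⁴·K.

m⁻⁶·s⁴·K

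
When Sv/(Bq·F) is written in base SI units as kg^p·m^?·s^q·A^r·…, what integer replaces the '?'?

4

Bq = s⁻¹.
So Bq⁻¹ = s.
Sv = m²·s⁻².
F = kg⁻¹·m⁻²·s⁴·A².
So F⁻¹ = kg·m²·s⁻⁴·A⁻².
Combining: Bq⁻¹·Sv·F⁻¹ = s · (m²·s⁻²) · (kg·m²·s⁻⁴·A⁻²) = kg·m⁴·s⁻⁵·A⁻².
The exponent of m is 4.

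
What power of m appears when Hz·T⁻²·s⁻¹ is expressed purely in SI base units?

0

Hz = s⁻¹.
T = kg·s⁻²·A⁻¹.
So T⁻² = kg⁻²·s⁴·A².
Combining: Hz·T⁻²·s⁻¹ = s⁻¹ · (kg⁻²·s⁴·A²) · s⁻¹ = kg⁻²·s²·A².
The exponent of m is 0.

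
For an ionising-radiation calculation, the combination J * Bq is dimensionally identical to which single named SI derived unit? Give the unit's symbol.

J = N·m (work = force × distance),
    = kg·m²·s⁻².
Bq = 1/s = s⁻¹ (activity is decays per second).
Combining: J·Bq = (kg·m²·s⁻²) · s⁻¹ = kg·m²·s⁻³.
kg·m²·s⁻³ is the base-SI form of the watt.

W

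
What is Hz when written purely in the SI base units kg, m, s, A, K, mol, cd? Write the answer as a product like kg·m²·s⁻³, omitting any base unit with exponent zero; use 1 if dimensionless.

s⁻¹

Hz = 1/s = s⁻¹ (frequency is cycles per second).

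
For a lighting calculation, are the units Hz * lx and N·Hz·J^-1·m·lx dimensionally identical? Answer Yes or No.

Left side:
  Hz = 1/s = s⁻¹ (frequency is cycles per second).
  lx = lm/m² (illuminance = luminous flux per area),
      = m⁻²·cd.
  Combining: Hz·lx = s⁻¹ · (m⁻²·cd) = m⁻²·s⁻¹·cd.
Right side:
  N = kg·m/s² = kg·m·s⁻² (force = mass × acceleration).
  Hz = 1/s = s⁻¹ (frequency is cycles per second).
  J = N·m (work = force × distance),
      = kg·m²·s⁻².
  So J⁻¹ = kg⁻¹·m⁻²·s².
  lx = lm/m² (illuminance = luminous flux per area),
      = m⁻²·cd.
  Combining: N·Hz·J⁻¹·m·lx = (kg·m·s⁻²) · s⁻¹ · (kg⁻¹·m⁻²·s²) · m · (m⁻²·cd) = m⁻²·s⁻¹·cd.
Both reduce to m⁻²·s⁻¹·cd.

Yes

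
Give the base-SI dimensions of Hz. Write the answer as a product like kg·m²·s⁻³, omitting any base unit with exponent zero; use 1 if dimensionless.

Hz = s⁻¹.

s⁻¹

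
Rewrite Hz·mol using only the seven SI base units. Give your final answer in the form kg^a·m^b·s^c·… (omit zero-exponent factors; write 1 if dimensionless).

s⁻¹·mol

Hz = 1/s = s⁻¹ (frequency is cycles per second).
Combining: Hz·mol = s⁻¹ · mol = s⁻¹·mol.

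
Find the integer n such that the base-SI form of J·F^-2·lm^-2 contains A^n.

-4

J = N·m (work = force × distance),
    = kg·m²·s⁻².
F = C/V (capacitance = charge per voltage),
    = A·s/(kg·m²·s⁻³·A⁻¹) (substituting C and V),
    = kg⁻¹·m⁻²·s⁴·A².
So F⁻² = kg²·m⁴·s⁻⁸·A⁻⁴.
lm = cd·sr = cd (luminous flux; sr is dimensionless).
So lm⁻² = cd⁻².
Combining: J·F⁻²·lm⁻² = (kg·m²·s⁻²) · (kg²·m⁴·s⁻⁸·A⁻⁴) · cd⁻² = kg³·m⁶·s⁻¹⁰·A⁻⁴·cd⁻².
The exponent of A is -4.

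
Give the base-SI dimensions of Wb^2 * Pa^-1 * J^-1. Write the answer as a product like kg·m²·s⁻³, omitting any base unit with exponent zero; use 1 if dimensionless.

Wb = V·s (flux: a volt is a weber per second),
    = kg·m²·s⁻²·A⁻¹.
So Wb² = kg²·m⁴·s⁻⁴·A⁻².
Pa = N/m² (pressure = force per area),
    = kg·m⁻¹·s⁻².
So Pa⁻¹ = kg⁻¹·m·s².
J = N·m (work = force × distance),
    = kg·m²·s⁻².
So J⁻¹ = kg⁻¹·m⁻²·s².
Combining: Wb²·Pa⁻¹·J⁻¹ = (kg²·m⁴·s⁻⁴·A⁻²) · (kg⁻¹·m·s²) · (kg⁻¹·m⁻²·s²) = m³·A⁻².

m³·A⁻²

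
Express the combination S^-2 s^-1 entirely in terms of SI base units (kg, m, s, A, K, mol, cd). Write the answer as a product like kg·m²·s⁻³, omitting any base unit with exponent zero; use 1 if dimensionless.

S = kg⁻¹·m⁻²·s³·A².
So S⁻² = kg²·m⁴·s⁻⁶·A⁻⁴.
Combining: S⁻²·s⁻¹ = (kg²·m⁴·s⁻⁶·A⁻⁴) · s⁻¹ = kg²·m⁴·s⁻⁷·A⁻⁴.

kg²·m⁴·s⁻⁷·A⁻⁴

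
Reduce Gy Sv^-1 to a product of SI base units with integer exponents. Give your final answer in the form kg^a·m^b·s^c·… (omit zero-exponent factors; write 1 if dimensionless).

1

Gy = J/kg (absorbed dose = energy per mass),
    = m²·s⁻².
Sv = J/kg (equivalent dose = energy per mass),
    = m²·s⁻².
So Sv⁻¹ = m⁻²·s².
Combining: Gy·Sv⁻¹ = (m²·s⁻²) · (m⁻²·s²) = 1.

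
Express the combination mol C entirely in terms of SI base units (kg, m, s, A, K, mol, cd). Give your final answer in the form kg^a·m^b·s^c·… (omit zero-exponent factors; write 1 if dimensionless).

C = A·s = s·A (charge = current × time).
Combining: mol·C = mol · (s·A) = s·A·mol.

s·A·mol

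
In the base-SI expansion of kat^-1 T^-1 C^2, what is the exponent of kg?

-1

kat = mol/s = s⁻¹·mol (catalytic activity).
So kat⁻¹ = s·mol⁻¹.
T = Wb/m² (flux density = flux per area),
    = kg·s⁻²·A⁻¹.
So T⁻¹ = kg⁻¹·s²·A.
C = A·s = s·A (charge = current × time).
So C² = s²·A².
Combining: kat⁻¹·T⁻¹·C² = (s·mol⁻¹) · (kg⁻¹·s²·A) · (s²·A²) = kg⁻¹·s⁵·A³·mol⁻¹.
The exponent of kg is -1.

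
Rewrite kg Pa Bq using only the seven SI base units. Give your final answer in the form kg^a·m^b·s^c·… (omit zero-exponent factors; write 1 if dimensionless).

Pa = N/m² (pressure = force per area),
    = kg·m⁻¹·s⁻².
Bq = 1/s = s⁻¹ (activity is decays per second).
Combining: kg·Pa·Bq = kg · (kg·m⁻¹·s⁻²) · s⁻¹ = kg²·m⁻¹·s⁻³.

kg²·m⁻¹·s⁻³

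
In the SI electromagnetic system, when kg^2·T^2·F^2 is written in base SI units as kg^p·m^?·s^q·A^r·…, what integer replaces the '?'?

-4

T = Wb/m² (flux density = flux per area),
    = kg·s⁻²·A⁻¹.
So T² = kg²·s⁻⁴·A⁻².
F = C/V (capacitance = charge per voltage),
    = A·s/(kg·m²·s⁻³·A⁻¹) (substituting C and V),
    = kg⁻¹·m⁻²·s⁴·A².
So F² = kg⁻²·m⁻⁴·s⁸·A⁴.
Combining: kg²·T²·F² = kg² · (kg²·s⁻⁴·A⁻²) · (kg⁻²·m⁻⁴·s⁸·A⁴) = kg²·m⁻⁴·s⁴·A².
The exponent of m is -4.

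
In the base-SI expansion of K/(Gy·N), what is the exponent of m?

Gy = m²·s⁻².
So Gy⁻¹ = m⁻²·s².
N = kg·m·s⁻².
So N⁻¹ = kg⁻¹·m⁻¹·s².
Combining: Gy⁻¹·N⁻¹·K = (m⁻²·s²) · (kg⁻¹·m⁻¹·s²) · K = kg⁻¹·m⁻³·s⁴·K.
The exponent of m is -3.

-3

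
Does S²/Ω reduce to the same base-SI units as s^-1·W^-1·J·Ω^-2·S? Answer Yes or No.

Left side:
  Ω = V/A (resistance = voltage per current),
      = kg·m²·s⁻³·A⁻².
  So Ω⁻¹ = kg⁻¹·m⁻²·s³·A².
  S = 1/Ω (conductance is reciprocal resistance),
      = kg⁻¹·m⁻²·s³·A².
  So S² = kg⁻²·m⁻⁴·s⁶·A⁴.
  Combining: Ω⁻¹·S² = (kg⁻¹·m⁻²·s³·A²) · (kg⁻²·m⁻⁴·s⁶·A⁴) = kg⁻³·m⁻⁶·s⁹·A⁶.
Right side:
  W = J/s (power = energy per time),
      = kg·m²·s⁻³.
  So W⁻¹ = kg⁻¹·m⁻²·s³.
  J = N·m (work = force × distance),
      = kg·m²·s⁻².
  Ω = V/A (resistance = voltage per current),
      = kg·m²·s⁻³·A⁻².
  So Ω⁻² = kg⁻²·m⁻⁴·s⁶·A⁴.
  S = 1/Ω (conductance is reciprocal resistance),
      = kg⁻¹·m⁻²·s³·A².
  Combining: s⁻¹·W⁻¹·J·Ω⁻²·S = s⁻¹ · (kg⁻¹·m⁻²·s³) · (kg·m²·s⁻²) · (kg⁻²·m⁻⁴·s⁶·A⁴) · (kg⁻¹·m⁻²·s³·A²) = kg⁻³·m⁻⁶·s⁹·A⁶.
Both reduce to kg⁻³·m⁻⁶·s⁹·A⁶.

Yes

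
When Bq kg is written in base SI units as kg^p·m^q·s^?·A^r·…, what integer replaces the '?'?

-1

Bq = s⁻¹.
Combining: Bq·kg = s⁻¹ · kg = kg·s⁻¹.
The exponent of s is -1.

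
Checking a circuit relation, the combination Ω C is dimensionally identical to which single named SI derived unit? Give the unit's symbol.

Wb

Ω = V/A (resistance = voltage per current),
    = kg·m²·s⁻³·A⁻².
C = A·s = s·A (charge = current × time).
Combining: Ω·C = (kg·m²·s⁻³·A⁻²) · (s·A) = kg·m²·s⁻²·A⁻¹.
kg·m²·s⁻²·A⁻¹ is the base-SI form of the weber.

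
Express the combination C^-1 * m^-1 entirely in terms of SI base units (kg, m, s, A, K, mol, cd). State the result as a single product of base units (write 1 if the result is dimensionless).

C = A·s = s·A (charge = current × time).
So C⁻¹ = s⁻¹·A⁻¹.
Combining: C⁻¹·m⁻¹ = (s⁻¹·A⁻¹) · m⁻¹ = m⁻¹·s⁻¹·A⁻¹.

m⁻¹·s⁻¹·A⁻¹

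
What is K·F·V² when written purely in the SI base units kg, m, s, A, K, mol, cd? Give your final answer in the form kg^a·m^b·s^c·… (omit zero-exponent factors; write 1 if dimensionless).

kg·m²·s⁻²·K

F = C/V (capacitance = charge per voltage),
    = A·s/(kg·m²·s⁻³·A⁻¹) (substituting C and V),
    = kg⁻¹·m⁻²·s⁴·A².
V = W/A (potential = power per current),
    = kg·m²·s⁻³·A⁻¹.
So V² = kg²·m⁴·s⁻⁶·A⁻².
Combining: K·F·V² = K · (kg⁻¹·m⁻²·s⁴·A²) · (kg²·m⁴·s⁻⁶·A⁻²) = kg·m²·s⁻²·K.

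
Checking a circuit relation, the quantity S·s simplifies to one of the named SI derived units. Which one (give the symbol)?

S = 1/Ω (conductance is reciprocal resistance),
    = kg⁻¹·m⁻²·s³·A².
Combining: S·s = (kg⁻¹·m⁻²·s³·A²) · s = kg⁻¹·m⁻²·s⁴·A².
kg⁻¹·m⁻²·s⁴·A² is the base-SI form of the farad.

F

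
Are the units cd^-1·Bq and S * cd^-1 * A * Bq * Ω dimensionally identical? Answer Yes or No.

No

Left side:
  Bq = s⁻¹.
  Combining: cd⁻¹·Bq = cd⁻¹ · s⁻¹ = s⁻¹·cd⁻¹.
Right side:
  S = kg⁻¹·m⁻²·s³·A².
  Bq = s⁻¹.
  Ω = kg·m²·s⁻³·A⁻².
  Combining: S·cd⁻¹·A·Bq·Ω = (kg⁻¹·m⁻²·s³·A²) · cd⁻¹ · A · s⁻¹ · (kg·m²·s⁻³·A⁻²) = s⁻¹·A·cd⁻¹.
Left is s⁻¹·cd⁻¹; right is s⁻¹·A·cd⁻¹ — different.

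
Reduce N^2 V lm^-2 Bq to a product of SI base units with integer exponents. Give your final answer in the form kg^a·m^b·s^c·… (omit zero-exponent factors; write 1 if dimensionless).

kg³·m⁴·s⁻⁸·A⁻¹·cd⁻²

N = kg·m/s² = kg·m·s⁻² (force = mass × acceleration).
So N² = kg²·m²·s⁻⁴.
V = W/A (potential = power per current),
    = kg·m²·s⁻³·A⁻¹.
lm = cd·sr = cd (luminous flux; sr is dimensionless).
So lm⁻² = cd⁻².
Bq = 1/s = s⁻¹ (activity is decays per second).
Combining: N²·V·lm⁻²·Bq = (kg²·m²·s⁻⁴) · (kg·m²·s⁻³·A⁻¹) · cd⁻² · s⁻¹ = kg³·m⁴·s⁻⁸·A⁻¹·cd⁻².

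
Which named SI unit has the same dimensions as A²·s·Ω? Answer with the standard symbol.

J

Ω = V/A (resistance = voltage per current),
    = kg·m²·s⁻³·A⁻².
Combining: A²·s·Ω = A² · s · (kg·m²·s⁻³·A⁻²) = kg·m²·s⁻².
kg·m²·s⁻² is the base-SI form of the joule.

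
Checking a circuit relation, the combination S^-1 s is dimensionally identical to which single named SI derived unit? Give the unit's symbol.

S = kg⁻¹·m⁻²·s³·A².
So S⁻¹ = kg·m²·s⁻³·A⁻².
Combining: S⁻¹·s = (kg·m²·s⁻³·A⁻²) · s = kg·m²·s⁻²·A⁻².
kg·m²·s⁻²·A⁻² is the base-SI form of the henry.

H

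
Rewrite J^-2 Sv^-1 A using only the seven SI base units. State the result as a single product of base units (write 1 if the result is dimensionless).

kg⁻²·m⁻⁶·s⁶·A

J = kg·m²·s⁻².
So J⁻² = kg⁻²·m⁻⁴·s⁴.
Sv = m²·s⁻².
So Sv⁻¹ = m⁻²·s².
Combining: J⁻²·Sv⁻¹·A = (kg⁻²·m⁻⁴·s⁴) · (m⁻²·s²) · A = kg⁻²·m⁻⁶·s⁶·A.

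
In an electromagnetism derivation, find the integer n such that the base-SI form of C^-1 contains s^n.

C = s·A.
So C⁻¹ = s⁻¹·A⁻¹.
The exponent of s is -1.

-1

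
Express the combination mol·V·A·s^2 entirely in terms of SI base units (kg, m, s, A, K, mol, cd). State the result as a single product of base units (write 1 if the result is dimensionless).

V = kg·m²·s⁻³·A⁻¹.
Combining: mol·V·A·s² = mol · (kg·m²·s⁻³·A⁻¹) · A · s² = kg·m²·s⁻¹·mol.

kg·m²·s⁻¹·mol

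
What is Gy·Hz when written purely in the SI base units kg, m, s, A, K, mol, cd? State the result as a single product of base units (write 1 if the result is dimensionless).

m²·s⁻³

Gy = m²·s⁻².
Hz = s⁻¹.
Combining: Gy·Hz = (m²·s⁻²) · s⁻¹ = m²·s⁻³.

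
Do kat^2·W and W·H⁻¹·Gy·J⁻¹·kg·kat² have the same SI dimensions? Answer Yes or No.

Left side:
  kat = mol/s = s⁻¹·mol (catalytic activity).
  So kat² = s⁻²·mol².
  W = J/s (power = energy per time),
      = kg·m²·s⁻³.
  Combining: kat²·W = (s⁻²·mol²) · (kg·m²·s⁻³) = kg·m²·s⁻⁵·mol².
Right side:
  W = kg·m²·s⁻³.
  H = kg·m²·s⁻²·A⁻².
  So H⁻¹ = kg⁻¹·m⁻²·s²·A².
  Gy = m²·s⁻².
  J = kg·m²·s⁻².
  So J⁻¹ = kg⁻¹·m⁻²·s².
  kat = s⁻¹·mol.
  So kat² = s⁻²·mol².
  Combining: W·H⁻¹·Gy·J⁻¹·kg·kat² = (kg·m²·s⁻³) · (kg⁻¹·m⁻²·s²·A²) · (m²·s⁻²) · (kg⁻¹·m⁻²·s²) · kg · (s⁻²·mol²) = s⁻³·A²·mol².
Left is kg·m²·s⁻⁵·mol²; right is s⁻³·A²·mol² — different.

No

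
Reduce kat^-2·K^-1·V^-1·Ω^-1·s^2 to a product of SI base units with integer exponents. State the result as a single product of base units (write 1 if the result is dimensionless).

kat = s⁻¹·mol.
So kat⁻² = s²·mol⁻².
V = kg·m²·s⁻³·A⁻¹.
So V⁻¹ = kg⁻¹·m⁻²·s³·A.
Ω = kg·m²·s⁻³·A⁻².
So Ω⁻¹ = kg⁻¹·m⁻²·s³·A².
Combining: kat⁻²·K⁻¹·V⁻¹·Ω⁻¹·s² = (s²·mol⁻²) · K⁻¹ · (kg⁻¹·m⁻²·s³·A) · (kg⁻¹·m⁻²·s³·A²) · s² = kg⁻²·m⁻⁴·s¹⁰·A³·K⁻¹·mol⁻².

kg⁻²·m⁻⁴·s¹⁰·A³·K⁻¹·mol⁻²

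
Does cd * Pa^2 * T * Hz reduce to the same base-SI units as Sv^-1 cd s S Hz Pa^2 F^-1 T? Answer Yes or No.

No

Left side:
  Pa = N/m² (pressure = force per area),
      = kg·m⁻¹·s⁻².
  So Pa² = kg²·m⁻²·s⁻⁴.
  T = Wb/m² (flux density = flux per area),
      = kg·s⁻²·A⁻¹.
  Hz = 1/s = s⁻¹ (frequency is cycles per second).
  Combining: cd·Pa²·T·Hz = cd · (kg²·m⁻²·s⁻⁴) · (kg·s⁻²·A⁻¹) · s⁻¹ = kg³·m⁻²·s⁻⁷·A⁻¹·cd.
Right side:
  Sv = J/kg (equivalent dose = energy per mass),
      = m²·s⁻².
  So Sv⁻¹ = m⁻²·s².
  S = 1/Ω (conductance is reciprocal resistance),
      = kg⁻¹·m⁻²·s³·A².
  Hz = 1/s = s⁻¹ (frequency is cycles per second).
  Pa = N/m² (pressure = force per area),
      = kg·m⁻¹·s⁻².
  So Pa² = kg²·m⁻²·s⁻⁴.
  F = C/V (capacitance = charge per voltage),
      = A·s/(kg·m²·s⁻³·A⁻¹) (substituting C and V),
      = kg⁻¹·m⁻²·s⁴·A².
  So F⁻¹ = kg·m²·s⁻⁴·A⁻².
  T = Wb/m² (flux density = flux per area),
      = kg·s⁻²·A⁻¹.
  Combining: Sv⁻¹·cd·s·S·Hz·Pa²·F⁻¹·T = (m⁻²·s²) · cd · s · (kg⁻¹·m⁻²·s³·A²) · s⁻¹ · (kg²·m⁻²·s⁻⁴) · (kg·m²·s⁻⁴·A⁻²) · (kg·s⁻²·A⁻¹) = kg³·m⁻⁴·s⁻⁵·A⁻¹·cd.
Left is kg³·m⁻²·s⁻⁷·A⁻¹·cd; right is kg³·m⁻⁴·s⁻⁵·A⁻¹·cd — different.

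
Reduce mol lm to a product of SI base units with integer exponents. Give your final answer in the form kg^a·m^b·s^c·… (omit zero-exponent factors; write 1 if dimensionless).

mol·cd

lm = cd·sr = cd (luminous flux; sr is dimensionless).
Combining: mol·lm = mol · cd = mol·cd.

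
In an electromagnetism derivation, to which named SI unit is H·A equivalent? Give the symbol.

H = Wb/A (inductance = flux per current),
    = kg·m²·s⁻²·A⁻².
Combining: H·A = (kg·m²·s⁻²·A⁻²) · A = kg·m²·s⁻²·A⁻¹.
kg·m²·s⁻²·A⁻¹ is the base-SI form of the weber.

Wb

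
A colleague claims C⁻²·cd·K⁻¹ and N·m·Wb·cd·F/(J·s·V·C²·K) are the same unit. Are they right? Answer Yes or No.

Left side:
  C = s·A.
  So C⁻² = s⁻²·A⁻².
  Combining: C⁻²·cd·K⁻¹ = (s⁻²·A⁻²) · cd · K⁻¹ = s⁻²·A⁻²·K⁻¹·cd.
Right side:
  J = N·m (work = force × distance),
      = kg·m²·s⁻².
  So J⁻¹ = kg⁻¹·m⁻²·s².
  V = W/A (potential = power per current),
      = kg·m²·s⁻³·A⁻¹.
  So V⁻¹ = kg⁻¹·m⁻²·s³·A.
  N = kg·m/s² = kg·m·s⁻² (force = mass × acceleration).
  C = A·s = s·A (charge = current × time).
  So C⁻² = s⁻²·A⁻².
  Wb = V·s (flux: a volt is a weber per second),
      = kg·m²·s⁻²·A⁻¹.
  F = C/V (capacitance = charge per voltage),
      = A·s/(kg·m²·s⁻³·A⁻¹) (substituting C and V),
      = kg⁻¹·m⁻²·s⁴·A².
  Combining: J⁻¹·s⁻¹·V⁻¹·N·m·C⁻²·Wb·cd·K⁻¹·F = (kg⁻¹·m⁻²·s²) · s⁻¹ · (kg⁻¹·m⁻²·s³·A) · (kg·m·s⁻²) · m · (s⁻²·A⁻²) · (kg·m²·s⁻²·A⁻¹) · cd · K⁻¹ · (kg⁻¹·m⁻²·s⁴·A²) = kg⁻¹·m⁻²·s²·K⁻¹·cd.
Left is s⁻²·A⁻²·K⁻¹·cd; right is kg⁻¹·m⁻²·s²·K⁻¹·cd — different.

No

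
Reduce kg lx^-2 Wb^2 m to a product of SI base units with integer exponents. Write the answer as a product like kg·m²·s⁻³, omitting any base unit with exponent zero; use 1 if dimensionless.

kg³·m⁹·s⁻⁴·A⁻²·cd⁻²

lx = lm/m² (illuminance = luminous flux per area),
    = m⁻²·cd.
So lx⁻² = m⁴·cd⁻².
Wb = V·s (flux: a volt is a weber per second),
    = kg·m²·s⁻²·A⁻¹.
So Wb² = kg²·m⁴·s⁻⁴·A⁻².
Combining: kg·lx⁻²·Wb²·m = kg · (m⁴·cd⁻²) · (kg²·m⁴·s⁻⁴·A⁻²) · m = kg³·m⁹·s⁻⁴·A⁻²·cd⁻².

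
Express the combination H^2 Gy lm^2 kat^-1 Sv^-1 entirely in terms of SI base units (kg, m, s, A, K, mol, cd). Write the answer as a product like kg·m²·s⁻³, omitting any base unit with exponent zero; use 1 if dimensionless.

H = kg·m²·s⁻²·A⁻².
So H² = kg²·m⁴·s⁻⁴·A⁻⁴.
Gy = m²·s⁻².
lm = cd.
So lm² = cd².
kat = s⁻¹·mol.
So kat⁻¹ = s·mol⁻¹.
Sv = m²·s⁻².
So Sv⁻¹ = m⁻²·s².
Combining: H²·Gy·lm²·kat⁻¹·Sv⁻¹ = (kg²·m⁴·s⁻⁴·A⁻⁴) · (m²·s⁻²) · cd² · (s·mol⁻¹) · (m⁻²·s²) = kg²·m⁴·s⁻³·A⁻⁴·mol⁻¹·cd².

kg²·m⁴·s⁻³·A⁻⁴·mol⁻¹·cd²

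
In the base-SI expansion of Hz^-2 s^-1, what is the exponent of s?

1

Hz = s⁻¹.
So Hz⁻² = s².
Combining: Hz⁻²·s⁻¹ = s² · s⁻¹ = s.
The exponent of s is 1.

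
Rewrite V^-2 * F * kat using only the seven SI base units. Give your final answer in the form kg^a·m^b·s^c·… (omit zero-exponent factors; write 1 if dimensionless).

V = kg·m²·s⁻³·A⁻¹.
So V⁻² = kg⁻²·m⁻⁴·s⁶·A².
F = kg⁻¹·m⁻²·s⁴·A².
kat = s⁻¹·mol.
Combining: V⁻²·F·kat = (kg⁻²·m⁻⁴·s⁶·A²) · (kg⁻¹·m⁻²·s⁴·A²) · (s⁻¹·mol) = kg⁻³·m⁻⁶·s⁹·A⁴·mol.

kg⁻³·m⁻⁶·s⁹·A⁴·mol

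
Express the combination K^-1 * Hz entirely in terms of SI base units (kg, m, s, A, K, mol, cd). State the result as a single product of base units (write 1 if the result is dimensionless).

Hz = 1/s = s⁻¹ (frequency is cycles per second).
Combining: K⁻¹·Hz = K⁻¹ · s⁻¹ = s⁻¹·K⁻¹.

s⁻¹·K⁻¹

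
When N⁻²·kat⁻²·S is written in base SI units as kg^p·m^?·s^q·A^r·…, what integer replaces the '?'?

N = kg·m·s⁻².
So N⁻² = kg⁻²·m⁻²·s⁴.
kat = s⁻¹·mol.
So kat⁻² = s²·mol⁻².
S = kg⁻¹·m⁻²·s³·A².
Combining: N⁻²·kat⁻²·S = (kg⁻²·m⁻²·s⁴) · (s²·mol⁻²) · (kg⁻¹·m⁻²·s³·A²) = kg⁻³·m⁻⁴·s⁹·A²·mol⁻².
The exponent of m is -4.

-4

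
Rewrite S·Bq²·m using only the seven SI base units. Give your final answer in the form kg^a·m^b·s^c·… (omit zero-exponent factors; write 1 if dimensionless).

kg⁻¹·m⁻¹·s·A²

S = 1/Ω (conductance is reciprocal resistance),
    = kg⁻¹·m⁻²·s³·A².
Bq = 1/s = s⁻¹ (activity is decays per second).
So Bq² = s⁻².
Combining: S·Bq²·m = (kg⁻¹·m⁻²·s³·A²) · s⁻² · m = kg⁻¹·m⁻¹·s·A².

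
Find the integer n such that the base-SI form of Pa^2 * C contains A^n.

Pa = kg·m⁻¹·s⁻².
So Pa² = kg²·m⁻²·s⁻⁴.
C = s·A.
Combining: Pa²·C = (kg²·m⁻²·s⁻⁴) · (s·A) = kg²·m⁻²·s⁻³·A.
The exponent of A is 1.

1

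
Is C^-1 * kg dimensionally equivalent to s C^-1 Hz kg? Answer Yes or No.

Left side:
  C = s·A.
  So C⁻¹ = s⁻¹·A⁻¹.
  Combining: C⁻¹·kg = (s⁻¹·A⁻¹) · kg = kg·s⁻¹·A⁻¹.
Right side:
  C = A·s = s·A (charge = current × time).
  So C⁻¹ = s⁻¹·A⁻¹.
  Hz = 1/s = s⁻¹ (frequency is cycles per second).
  Combining: s·C⁻¹·Hz·kg = s · (s⁻¹·A⁻¹) · s⁻¹ · kg = kg·s⁻¹·A⁻¹.
Both reduce to kg·s⁻¹·A⁻¹.

Yes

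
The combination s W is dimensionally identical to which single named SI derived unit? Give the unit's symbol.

J

W = J/s (power = energy per time),
    = kg·m²·s⁻³.
Combining: s·W = s · (kg·m²·s⁻³) = kg·m²·s⁻².
kg·m²·s⁻² is the base-SI form of the joule.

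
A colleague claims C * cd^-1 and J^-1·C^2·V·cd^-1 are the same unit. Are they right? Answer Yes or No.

Yes

Left side:
  C = s·A.
  Combining: C·cd⁻¹ = (s·A) · cd⁻¹ = s·A·cd⁻¹.
Right side:
  J = N·m (work = force × distance),
      = kg·m²·s⁻².
  So J⁻¹ = kg⁻¹·m⁻²·s².
  C = A·s = s·A (charge = current × time).
  So C² = s²·A².
  V = W/A (potential = power per current),
      = kg·m²·s⁻³·A⁻¹.
  Combining: J⁻¹·C²·V·cd⁻¹ = (kg⁻¹·m⁻²·s²) · (s²·A²) · (kg·m²·s⁻³·A⁻¹) · cd⁻¹ = s·A·cd⁻¹.
Both reduce to s·A·cd⁻¹.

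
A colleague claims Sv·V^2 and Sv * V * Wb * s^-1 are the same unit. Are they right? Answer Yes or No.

Left side:
  Sv = J/kg (equivalent dose = energy per mass),
      = m²·s⁻².
  V = W/A (potential = power per current),
      = kg·m²·s⁻³·A⁻¹.
  So V² = kg²·m⁴·s⁻⁶·A⁻².
  Combining: Sv·V² = (m²·s⁻²) · (kg²·m⁴·s⁻⁶·A⁻²) = kg²·m⁶·s⁻⁸·A⁻².
Right side:
  Sv = J/kg (equivalent dose = energy per mass),
      = m²·s⁻².
  V = W/A (potential = power per current),
      = kg·m²·s⁻³·A⁻¹.
  Wb = V·s (flux: a volt is a weber per second),
      = kg·m²·s⁻²·A⁻¹.
  Combining: Sv·V·Wb·s⁻¹ = (m²·s⁻²) · (kg·m²·s⁻³·A⁻¹) · (kg·m²·s⁻²·A⁻¹) · s⁻¹ = kg²·m⁶·s⁻⁸·A⁻².
Both reduce to kg²·m⁶·s⁻⁸·A⁻².

Yes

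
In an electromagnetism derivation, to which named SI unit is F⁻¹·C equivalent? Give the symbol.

F = C/V (capacitance = charge per voltage),
    = A·s/(kg·m²·s⁻³·A⁻¹) (substituting C and V),
    = kg⁻¹·m⁻²·s⁴·A².
So F⁻¹ = kg·m²·s⁻⁴·A⁻².
C = A·s = s·A (charge = current × time).
Combining: F⁻¹·C = (kg·m²·s⁻⁴·A⁻²) · (s·A) = kg·m²·s⁻³·A⁻¹.
kg·m²·s⁻³·A⁻¹ is the base-SI form of the volt.

V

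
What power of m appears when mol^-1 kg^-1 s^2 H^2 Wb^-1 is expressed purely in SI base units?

2

H = kg·m²·s⁻²·A⁻².
So H² = kg²·m⁴·s⁻⁴·A⁻⁴.
Wb = kg·m²·s⁻²·A⁻¹.
So Wb⁻¹ = kg⁻¹·m⁻²·s²·A.
Combining: mol⁻¹·kg⁻¹·s²·H²·Wb⁻¹ = mol⁻¹ · kg⁻¹ · s² · (kg²·m⁴·s⁻⁴·A⁻⁴) · (kg⁻¹·m⁻²·s²·A) = m²·A⁻³·mol⁻¹.
The exponent of m is 2.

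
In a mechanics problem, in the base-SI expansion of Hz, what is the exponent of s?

-1

Hz = s⁻¹.
The exponent of s is -1.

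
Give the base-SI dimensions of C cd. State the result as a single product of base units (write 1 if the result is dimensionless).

s·A·cd

C = A·s = s·A (charge = current × time).
Combining: C·cd = (s·A) · cd = s·A·cd.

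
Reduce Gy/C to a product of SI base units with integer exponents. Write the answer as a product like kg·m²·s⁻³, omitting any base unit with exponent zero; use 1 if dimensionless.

m²·s⁻³·A⁻¹

C = s·A.
So C⁻¹ = s⁻¹·A⁻¹.
Gy = m²·s⁻².
Combining: C⁻¹·Gy = (s⁻¹·A⁻¹) · (m²·s⁻²) = m²·s⁻³·A⁻¹.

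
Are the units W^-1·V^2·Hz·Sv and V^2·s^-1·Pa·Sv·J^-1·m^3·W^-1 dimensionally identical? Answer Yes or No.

Yes

Left side:
  W = J/s (power = energy per time),
      = kg·m²·s⁻³.
  So W⁻¹ = kg⁻¹·m⁻²·s³.
  V = W/A (potential = power per current),
      = kg·m²·s⁻³·A⁻¹.
  So V² = kg²·m⁴·s⁻⁶·A⁻².
  Hz = 1/s = s⁻¹ (frequency is cycles per second).
  Sv = J/kg (equivalent dose = energy per mass),
      = m²·s⁻².
  Combining: W⁻¹·V²·Hz·Sv = (kg⁻¹·m⁻²·s³) · (kg²·m⁴·s⁻⁶·A⁻²) · s⁻¹ · (m²·s⁻²) = kg·m⁴·s⁻⁶·A⁻².
Right side:
  V = kg·m²·s⁻³·A⁻¹.
  So V² = kg²·m⁴·s⁻⁶·A⁻².
  Pa = kg·m⁻¹·s⁻².
  Sv = m²·s⁻².
  J = kg·m²·s⁻².
  So J⁻¹ = kg⁻¹·m⁻²·s².
  W = kg·m²·s⁻³.
  So W⁻¹ = kg⁻¹·m⁻²·s³.
  Combining: V²·s⁻¹·Pa·Sv·J⁻¹·m³·W⁻¹ = (kg²·m⁴·s⁻⁶·A⁻²) · s⁻¹ · (kg·m⁻¹·s⁻²) · (m²·s⁻²) · (kg⁻¹·m⁻²·s²) · m³ · (kg⁻¹·m⁻²·s³) = kg·m⁴·s⁻⁶·A⁻².
Both reduce to kg·m⁴·s⁻⁶·A⁻².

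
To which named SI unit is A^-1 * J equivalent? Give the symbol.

J = kg·m²·s⁻².
Combining: A⁻¹·J = A⁻¹ · (kg·m²·s⁻²) = kg·m²·s⁻²·A⁻¹.
kg·m²·s⁻²·A⁻¹ is the base-SI form of the weber.

Wb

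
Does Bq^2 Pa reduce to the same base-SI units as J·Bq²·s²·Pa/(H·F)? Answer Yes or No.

Left side:
  Bq = 1/s = s⁻¹ (activity is decays per second).
  So Bq² = s⁻².
  Pa = N/m² (pressure = force per area),
      = kg·m⁻¹·s⁻².
  Combining: Bq²·Pa = s⁻² · (kg·m⁻¹·s⁻²) = kg·m⁻¹·s⁻⁴.
Right side:
  J = kg·m²·s⁻².
  Bq = s⁻¹.
  So Bq² = s⁻².
  H = kg·m²·s⁻²·A⁻².
  So H⁻¹ = kg⁻¹·m⁻²·s²·A².
  F = kg⁻¹·m⁻²·s⁴·A².
  So F⁻¹ = kg·m²·s⁻⁴·A⁻².
  Pa = kg·m⁻¹·s⁻².
  Combining: J·Bq²·s²·H⁻¹·F⁻¹·Pa = (kg·m²·s⁻²) · s⁻² · s² · (kg⁻¹·m⁻²·s²·A²) · (kg·m²·s⁻⁴·A⁻²) · (kg·m⁻¹·s⁻²) = kg²·m·s⁻⁶.
Left is kg·m⁻¹·s⁻⁴; right is kg²·m·s⁻⁶ — different.

No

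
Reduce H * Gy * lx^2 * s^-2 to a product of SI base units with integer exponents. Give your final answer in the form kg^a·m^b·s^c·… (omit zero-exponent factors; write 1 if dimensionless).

H = Wb/A (inductance = flux per current),
    = kg·m²·s⁻²·A⁻².
Gy = J/kg (absorbed dose = energy per mass),
    = m²·s⁻².
lx = lm/m² (illuminance = luminous flux per area),
    = m⁻²·cd.
So lx² = m⁻⁴·cd².
Combining: H·Gy·lx²·s⁻² = (kg·m²·s⁻²·A⁻²) · (m²·s⁻²) · (m⁻⁴·cd²) · s⁻² = kg·s⁻⁶·A⁻²·cd².

kg·s⁻⁶·A⁻²·cd²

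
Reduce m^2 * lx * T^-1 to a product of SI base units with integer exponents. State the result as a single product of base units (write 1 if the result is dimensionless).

lx = m⁻²·cd.
T = kg·s⁻²·A⁻¹.
So T⁻¹ = kg⁻¹·s²·A.
Combining: m²·lx·T⁻¹ = m² · (m⁻²·cd) · (kg⁻¹·s²·A) = kg⁻¹·s²·A·cd.

kg⁻¹·s²·A·cd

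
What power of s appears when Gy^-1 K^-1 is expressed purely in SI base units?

2

Gy = J/kg (absorbed dose = energy per mass),
    = m²·s⁻².
So Gy⁻¹ = m⁻²·s².
Combining: Gy⁻¹·K⁻¹ = (m⁻²·s²) · K⁻¹ = m⁻²·s²·K⁻¹.
The exponent of s is 2.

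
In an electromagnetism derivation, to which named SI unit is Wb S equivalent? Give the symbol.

C

Wb = V·s (flux: a volt is a weber per second),
    = kg·m²·s⁻²·A⁻¹.
S = 1/Ω (conductance is reciprocal resistance),
    = kg⁻¹·m⁻²·s³·A².
Combining: Wb·S = (kg·m²·s⁻²·A⁻¹) · (kg⁻¹·m⁻²·s³·A²) = s·A.
s·A is the base-SI form of the coulomb.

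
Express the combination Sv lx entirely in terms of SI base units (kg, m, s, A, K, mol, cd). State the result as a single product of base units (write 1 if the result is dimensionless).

Sv = m²·s⁻².
lx = m⁻²·cd.
Combining: Sv·lx = (m²·s⁻²) · (m⁻²·cd) = s⁻²·cd.

s⁻²·cd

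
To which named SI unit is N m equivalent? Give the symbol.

J

N = kg·m·s⁻².
Combining: N·m = (kg·m·s⁻²) · m = kg·m²·s⁻².
kg·m²·s⁻² is the base-SI form of the joule.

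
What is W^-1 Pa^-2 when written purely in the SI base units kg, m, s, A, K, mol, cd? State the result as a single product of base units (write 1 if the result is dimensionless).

W = J/s (power = energy per time),
    = kg·m²·s⁻³.
So W⁻¹ = kg⁻¹·m⁻²·s³.
Pa = N/m² (pressure = force per area),
    = kg·m⁻¹·s⁻².
So Pa⁻² = kg⁻²·m²·s⁴.
Combining: W⁻¹·Pa⁻² = (kg⁻¹·m⁻²·s³) · (kg⁻²·m²·s⁴) = kg⁻³·s⁷.

kg⁻³·s⁷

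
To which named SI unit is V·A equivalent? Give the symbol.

V = kg·m²·s⁻³·A⁻¹.
Combining: V·A = (kg·m²·s⁻³·A⁻¹) · A = kg·m²·s⁻³.
kg·m²·s⁻³ is the base-SI form of the watt.

W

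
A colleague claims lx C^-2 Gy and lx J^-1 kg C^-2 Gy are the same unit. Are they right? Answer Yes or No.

Left side:
  lx = lm/m² (illuminance = luminous flux per area),
      = m⁻²·cd.
  C = A·s = s·A (charge = current × time).
  So C⁻² = s⁻²·A⁻².
  Gy = J/kg (absorbed dose = energy per mass),
      = m²·s⁻².
  Combining: lx·C⁻²·Gy = (m⁻²·cd) · (s⁻²·A⁻²) · (m²·s⁻²) = s⁻⁴·A⁻²·cd.
Right side:
  lx = lm/m² (illuminance = luminous flux per area),
      = m⁻²·cd.
  J = N·m (work = force × distance),
      = kg·m²·s⁻².
  So J⁻¹ = kg⁻¹·m⁻²·s².
  C = A·s = s·A (charge = current × time).
  So C⁻² = s⁻²·A⁻².
  Gy = J/kg (absorbed dose = energy per mass),
      = m²·s⁻².
  Combining: lx·J⁻¹·kg·C⁻²·Gy = (m⁻²·cd) · (kg⁻¹·m⁻²·s²) · kg · (s⁻²·A⁻²) · (m²·s⁻²) = m⁻²·s⁻²·A⁻²·cd.
Left is s⁻⁴·A⁻²·cd; right is m⁻²·s⁻²·A⁻²·cd — different.

No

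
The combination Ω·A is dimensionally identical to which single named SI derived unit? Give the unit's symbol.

V

Ω = V/A (resistance = voltage per current),
    = kg·m²·s⁻³·A⁻².
Combining: Ω·A = (kg·m²·s⁻³·A⁻²) · A = kg·m²·s⁻³·A⁻¹.
kg·m²·s⁻³·A⁻¹ is the base-SI form of the volt.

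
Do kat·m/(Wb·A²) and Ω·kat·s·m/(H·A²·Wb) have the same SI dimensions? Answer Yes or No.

Left side:
  kat = s⁻¹·mol.
  Wb = kg·m²·s⁻²·A⁻¹.
  So Wb⁻¹ = kg⁻¹·m⁻²·s²·A.
  Combining: kat·Wb⁻¹·A⁻²·m = (s⁻¹·mol) · (kg⁻¹·m⁻²·s²·A) · A⁻² · m = kg⁻¹·m⁻¹·s·A⁻¹·mol.
Right side:
  H = Wb/A (inductance = flux per current),
      = kg·m²·s⁻²·A⁻².
  So H⁻¹ = kg⁻¹·m⁻²·s²·A².
  Ω = V/A (resistance = voltage per current),
      = kg·m²·s⁻³·A⁻².
  kat = mol/s = s⁻¹·mol (catalytic activity).
  Wb = V·s (flux: a volt is a weber per second),
      = kg·m²·s⁻²·A⁻¹.
  So Wb⁻¹ = kg⁻¹·m⁻²·s²·A.
  Combining: H⁻¹·Ω·kat·A⁻²·s·Wb⁻¹·m = (kg⁻¹·m⁻²·s²·A²) · (kg·m²·s⁻³·A⁻²) · (s⁻¹·mol) · A⁻² · s · (kg⁻¹·m⁻²·s²·A) · m = kg⁻¹·m⁻¹·s·A⁻¹·mol.
Both reduce to kg⁻¹·m⁻¹·s·A⁻¹·mol.

Yes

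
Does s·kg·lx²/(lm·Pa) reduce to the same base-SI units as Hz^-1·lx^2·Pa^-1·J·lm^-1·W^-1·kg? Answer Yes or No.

Left side:
  lm = cd·sr = cd (luminous flux; sr is dimensionless).
  So lm⁻¹ = cd⁻¹.
  Pa = N/m² (pressure = force per area),
      = kg·m⁻¹·s⁻².
  So Pa⁻¹ = kg⁻¹·m·s².
  lx = lm/m² (illuminance = luminous flux per area),
      = m⁻²·cd.
  So lx² = m⁻⁴·cd².
  Combining: s·kg·lm⁻¹·Pa⁻¹·lx² = s · kg · cd⁻¹ · (kg⁻¹·m·s²) · (m⁻⁴·cd²) = m⁻³·s³·cd.
Right side:
  Hz = 1/s = s⁻¹ (frequency is cycles per second).
  So Hz⁻¹ = s.
  lx = lm/m² (illuminance = luminous flux per area),
      = m⁻²·cd.
  So lx² = m⁻⁴·cd².
  Pa = N/m² (pressure = force per area),
      = kg·m⁻¹·s⁻².
  So Pa⁻¹ = kg⁻¹·m·s².
  J = N·m (work = force × distance),
      = kg·m²·s⁻².
  lm = cd·sr = cd (luminous flux; sr is dimensionless).
  So lm⁻¹ = cd⁻¹.
  W = J/s (power = energy per time),
      = kg·m²·s⁻³.
  So W⁻¹ = kg⁻¹·m⁻²·s³.
  Combining: Hz⁻¹·lx²·Pa⁻¹·J·lm⁻¹·W⁻¹·kg = s · (m⁻⁴·cd²) · (kg⁻¹·m·s²) · (kg·m²·s⁻²) · cd⁻¹ · (kg⁻¹·m⁻²·s³) · kg = m⁻³·s⁴·cd.
Left is m⁻³·s³·cd; right is m⁻³·s⁴·cd — different.

No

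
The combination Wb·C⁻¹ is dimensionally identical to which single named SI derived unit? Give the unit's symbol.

Wb = V·s (flux: a volt is a weber per second),
    = kg·m²·s⁻²·A⁻¹.
C = A·s = s·A (charge = current × time).
So C⁻¹ = s⁻¹·A⁻¹.
Combining: Wb·C⁻¹ = (kg·m²·s⁻²·A⁻¹) · (s⁻¹·A⁻¹) = kg·m²·s⁻³·A⁻².
kg·m²·s⁻³·A⁻² is the base-SI form of the ohm.

Ω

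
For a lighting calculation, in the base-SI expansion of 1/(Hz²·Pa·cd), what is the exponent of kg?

Hz = 1/s = s⁻¹ (frequency is cycles per second).
So Hz⁻² = s².
Pa = N/m² (pressure = force per area),
    = kg·m⁻¹·s⁻².
So Pa⁻¹ = kg⁻¹·m·s².
Combining: Hz⁻²·Pa⁻¹·cd⁻¹ = s² · (kg⁻¹·m·s²) · cd⁻¹ = kg⁻¹·m·s⁴·cd⁻¹.
The exponent of kg is -1.

-1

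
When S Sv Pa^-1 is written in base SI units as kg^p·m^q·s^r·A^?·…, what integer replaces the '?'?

S = kg⁻¹·m⁻²·s³·A².
Sv = m²·s⁻².
Pa = kg·m⁻¹·s⁻².
So Pa⁻¹ = kg⁻¹·m·s².
Combining: S·Sv·Pa⁻¹ = (kg⁻¹·m⁻²·s³·A²) · (m²·s⁻²) · (kg⁻¹·m·s²) = kg⁻²·m·s³·A².
The exponent of A is 2.

2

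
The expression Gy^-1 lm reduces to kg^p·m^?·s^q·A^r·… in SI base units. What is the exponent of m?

Gy = J/kg (absorbed dose = energy per mass),
    = m²·s⁻².
So Gy⁻¹ = m⁻²·s².
lm = cd·sr = cd (luminous flux; sr is dimensionless).
Combining: Gy⁻¹·lm = (m⁻²·s²) · cd = m⁻²·s²·cd.
The exponent of m is -2.

-2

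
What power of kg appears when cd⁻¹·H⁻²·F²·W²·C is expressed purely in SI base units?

H = Wb/A (inductance = flux per current),
    = kg·m²·s⁻²·A⁻².
So H⁻² = kg⁻²·m⁻⁴·s⁴·A⁴.
F = C/V (capacitance = charge per voltage),
    = A·s/(kg·m²·s⁻³·A⁻¹) (substituting C and V),
    = kg⁻¹·m⁻²·s⁴·A².
So F² = kg⁻²·m⁻⁴·s⁸·A⁴.
W = J/s (power = energy per time),
    = kg·m²·s⁻³.
So W² = kg²·m⁴·s⁻⁶.
C = A·s = s·A (charge = current × time).
Combining: cd⁻¹·H⁻²·F²·W²·C = cd⁻¹ · (kg⁻²·m⁻⁴·s⁴·A⁴) · (kg⁻²·m⁻⁴·s⁸·A⁴) · (kg²·m⁴·s⁻⁶) · (s·A) = kg⁻²·m⁻⁴·s⁷·A⁹·cd⁻¹.
The exponent of kg is -2.

-2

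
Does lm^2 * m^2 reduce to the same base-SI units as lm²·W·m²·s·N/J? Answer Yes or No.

No

Left side:
  lm = cd.
  So lm² = cd².
  Combining: lm²·m² = cd² · m² = m²·cd².
Right side:
  lm = cd.
  So lm² = cd².
  J = kg·m²·s⁻².
  So J⁻¹ = kg⁻¹·m⁻²·s².
  W = kg·m²·s⁻³.
  N = kg·m·s⁻².
  Combining: lm²·J⁻¹·W·m²·s·N = cd² · (kg⁻¹·m⁻²·s²) · (kg·m²·s⁻³) · m² · s · (kg·m·s⁻²) = kg·m³·s⁻²·cd².
Left is m²·cd²; right is kg·m³·s⁻²·cd² — different.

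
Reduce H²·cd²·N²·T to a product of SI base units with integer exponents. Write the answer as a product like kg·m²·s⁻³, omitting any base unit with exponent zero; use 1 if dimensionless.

H = Wb/A (inductance = flux per current),
    = kg·m²·s⁻²·A⁻².
So H² = kg²·m⁴·s⁻⁴·A⁻⁴.
N = kg·m/s² = kg·m·s⁻² (force = mass × acceleration).
So N² = kg²·m²·s⁻⁴.
T = Wb/m² (flux density = flux per area),
    = kg·s⁻²·A⁻¹.
Combining: H²·cd²·N²·T = (kg²·m⁴·s⁻⁴·A⁻⁴) · cd² · (kg²·m²·s⁻⁴) · (kg·s⁻²·A⁻¹) = kg⁵·m⁶·s⁻¹⁰·A⁻⁵·cd².

kg⁵·m⁶·s⁻¹⁰·A⁻⁵·cd²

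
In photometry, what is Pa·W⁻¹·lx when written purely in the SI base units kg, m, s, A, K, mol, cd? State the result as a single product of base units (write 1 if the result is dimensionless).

Pa = kg·m⁻¹·s⁻².
W = kg·m²·s⁻³.
So W⁻¹ = kg⁻¹·m⁻²·s³.
lx = m⁻²·cd.
Combining: Pa·W⁻¹·lx = (kg·m⁻¹·s⁻²) · (kg⁻¹·m⁻²·s³) · (m⁻²·cd) = m⁻⁵·s·cd.

m⁻⁵·s·cd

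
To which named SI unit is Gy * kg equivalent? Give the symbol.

Gy = m²·s⁻².
Combining: Gy·kg = (m²·s⁻²) · kg = kg·m²·s⁻².
kg·m²·s⁻² is the base-SI form of the joule.

J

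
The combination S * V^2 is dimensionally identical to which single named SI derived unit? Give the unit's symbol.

W

S = 1/Ω (conductance is reciprocal resistance),
    = kg⁻¹·m⁻²·s³·A².
V = W/A (potential = power per current),
    = kg·m²·s⁻³·A⁻¹.
So V² = kg²·m⁴·s⁻⁶·A⁻².
Combining: S·V² = (kg⁻¹·m⁻²·s³·A²) · (kg²·m⁴·s⁻⁶·A⁻²) = kg·m²·s⁻³.
kg·m²·s⁻³ is the base-SI form of the watt.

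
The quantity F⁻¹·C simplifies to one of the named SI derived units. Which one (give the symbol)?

F = C/V (capacitance = charge per voltage),
    = A·s/(kg·m²·s⁻³·A⁻¹) (substituting C and V),
    = kg⁻¹·m⁻²·s⁴·A².
So F⁻¹ = kg·m²·s⁻⁴·A⁻².
C = A·s = s·A (charge = current × time).
Combining: F⁻¹·C = (kg·m²·s⁻⁴·A⁻²) · (s·A) = kg·m²·s⁻³·A⁻¹.
kg·m²·s⁻³·A⁻¹ is the base-SI form of the volt.

V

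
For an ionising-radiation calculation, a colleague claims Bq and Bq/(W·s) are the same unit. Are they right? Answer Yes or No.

No

Left side:
  Bq = s⁻¹.
Right side:
  W = J/s (power = energy per time),
      = kg·m²·s⁻³.
  So W⁻¹ = kg⁻¹·m⁻²·s³.
  Bq = 1/s = s⁻¹ (activity is decays per second).
  Combining: W⁻¹·s⁻¹·Bq = (kg⁻¹·m⁻²·s³) · s⁻¹ · s⁻¹ = kg⁻¹·m⁻²·s.
Left is s⁻¹; right is kg⁻¹·m⁻²·s — different.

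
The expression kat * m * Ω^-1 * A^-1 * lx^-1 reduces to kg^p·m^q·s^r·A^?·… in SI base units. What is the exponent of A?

1

kat = s⁻¹·mol.
Ω = kg·m²·s⁻³·A⁻².
So Ω⁻¹ = kg⁻¹·m⁻²·s³·A².
lx = m⁻²·cd.
So lx⁻¹ = m²·cd⁻¹.
Combining: kat·m·Ω⁻¹·A⁻¹·lx⁻¹ = (s⁻¹·mol) · m · (kg⁻¹·m⁻²·s³·A²) · A⁻¹ · (m²·cd⁻¹) = kg⁻¹·m·s²·A·mol·cd⁻¹.
The exponent of A is 1.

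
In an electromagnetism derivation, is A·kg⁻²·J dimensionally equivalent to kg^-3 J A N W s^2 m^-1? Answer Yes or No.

Left side:
  J = N·m (work = force × distance),
      = kg·m²·s⁻².
  Combining: A·kg⁻²·J = A · kg⁻² · (kg·m²·s⁻²) = kg⁻¹·m²·s⁻²·A.
Right side:
  J = N·m (work = force × distance),
      = kg·m²·s⁻².
  N = kg·m/s² = kg·m·s⁻² (force = mass × acceleration).
  W = J/s (power = energy per time),
      = kg·m²·s⁻³.
  Combining: kg⁻³·J·A·N·W·s²·m⁻¹ = kg⁻³ · (kg·m²·s⁻²) · A · (kg·m·s⁻²) · (kg·m²·s⁻³) · s² · m⁻¹ = m⁴·s⁻⁵·A.
Left is kg⁻¹·m²·s⁻²·A; right is m⁴·s⁻⁵·A — different.

No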